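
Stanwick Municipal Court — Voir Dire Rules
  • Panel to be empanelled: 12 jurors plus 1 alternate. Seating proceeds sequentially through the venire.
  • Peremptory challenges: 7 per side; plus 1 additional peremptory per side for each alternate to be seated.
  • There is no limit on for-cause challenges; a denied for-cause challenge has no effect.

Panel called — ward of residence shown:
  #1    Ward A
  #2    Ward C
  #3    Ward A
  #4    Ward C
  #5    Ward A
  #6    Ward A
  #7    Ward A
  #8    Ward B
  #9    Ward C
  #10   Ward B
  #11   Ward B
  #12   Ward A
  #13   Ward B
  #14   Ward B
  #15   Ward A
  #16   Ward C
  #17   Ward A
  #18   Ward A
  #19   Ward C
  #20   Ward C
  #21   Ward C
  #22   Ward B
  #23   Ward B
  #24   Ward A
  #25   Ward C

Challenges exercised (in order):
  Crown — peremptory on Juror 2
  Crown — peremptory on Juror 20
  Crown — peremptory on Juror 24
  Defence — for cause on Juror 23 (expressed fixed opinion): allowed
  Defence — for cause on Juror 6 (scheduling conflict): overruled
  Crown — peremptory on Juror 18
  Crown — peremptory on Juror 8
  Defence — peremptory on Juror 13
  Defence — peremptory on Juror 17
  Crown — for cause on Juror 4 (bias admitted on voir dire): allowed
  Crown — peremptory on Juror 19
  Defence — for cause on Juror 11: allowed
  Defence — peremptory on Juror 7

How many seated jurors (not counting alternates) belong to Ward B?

3

Removed: #2, #4, #7, #8, #11, #13, #17, #18, #19, #20, #23, #24.
Seated jurors 1–12: #1, #3, #5, #6, #9, #10, #12, #14, #15, #16, #21, #22 (alternates #25 not counted).
Of those, in Ward B: #10, #14, #22 → 3.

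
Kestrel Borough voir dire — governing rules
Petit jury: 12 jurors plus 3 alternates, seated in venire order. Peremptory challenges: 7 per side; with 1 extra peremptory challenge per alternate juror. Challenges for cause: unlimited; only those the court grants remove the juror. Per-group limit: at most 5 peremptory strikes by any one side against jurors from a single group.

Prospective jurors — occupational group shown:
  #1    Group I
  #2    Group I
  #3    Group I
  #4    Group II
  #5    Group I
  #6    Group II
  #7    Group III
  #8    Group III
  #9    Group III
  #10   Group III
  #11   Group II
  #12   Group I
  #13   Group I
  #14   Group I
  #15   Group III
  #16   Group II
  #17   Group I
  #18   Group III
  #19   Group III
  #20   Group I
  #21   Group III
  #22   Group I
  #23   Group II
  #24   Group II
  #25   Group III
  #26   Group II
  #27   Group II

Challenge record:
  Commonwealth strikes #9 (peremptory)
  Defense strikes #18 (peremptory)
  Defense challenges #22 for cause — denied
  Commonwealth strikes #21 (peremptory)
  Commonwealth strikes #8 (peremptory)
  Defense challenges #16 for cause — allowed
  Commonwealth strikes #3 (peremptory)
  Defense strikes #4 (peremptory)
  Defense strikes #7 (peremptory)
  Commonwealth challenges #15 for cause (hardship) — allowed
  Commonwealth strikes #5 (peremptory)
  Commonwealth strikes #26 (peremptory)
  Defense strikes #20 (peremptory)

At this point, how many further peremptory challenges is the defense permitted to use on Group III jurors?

Defense peremptories so far: #18, #4, #7, #20 — 4 of 10 used, 6 left overall.
Against Group III: #18, #7 — 2 used; per-group cap 5 leaves 3.
Binding limit: min(6, 3) = 3.

3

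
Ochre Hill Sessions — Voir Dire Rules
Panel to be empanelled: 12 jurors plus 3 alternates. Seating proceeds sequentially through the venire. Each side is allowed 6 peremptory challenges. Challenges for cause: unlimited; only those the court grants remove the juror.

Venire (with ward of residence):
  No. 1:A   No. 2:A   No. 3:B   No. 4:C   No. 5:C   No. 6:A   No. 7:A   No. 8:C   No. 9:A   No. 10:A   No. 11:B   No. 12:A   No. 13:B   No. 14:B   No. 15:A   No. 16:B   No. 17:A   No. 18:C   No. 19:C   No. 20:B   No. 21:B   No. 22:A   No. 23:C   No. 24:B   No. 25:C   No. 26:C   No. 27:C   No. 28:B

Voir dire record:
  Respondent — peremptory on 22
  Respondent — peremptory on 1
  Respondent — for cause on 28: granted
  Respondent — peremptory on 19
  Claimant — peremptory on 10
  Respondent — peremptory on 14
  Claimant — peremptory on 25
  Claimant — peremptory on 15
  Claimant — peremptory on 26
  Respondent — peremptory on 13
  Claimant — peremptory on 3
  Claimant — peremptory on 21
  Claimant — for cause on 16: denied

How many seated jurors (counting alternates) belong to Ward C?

Removed: #1, #3, #10, #13, #14, #15, #19, #21, #22, #25, #26, #28.
Seated (15 incl. alternates): #2, #4, #5, #6, #7, #8, #9, #11, #12, #16, #17, #18, #20, #23, #24.
Of those, in Ward C: #4, #5, #8, #18, #23 → 5.

5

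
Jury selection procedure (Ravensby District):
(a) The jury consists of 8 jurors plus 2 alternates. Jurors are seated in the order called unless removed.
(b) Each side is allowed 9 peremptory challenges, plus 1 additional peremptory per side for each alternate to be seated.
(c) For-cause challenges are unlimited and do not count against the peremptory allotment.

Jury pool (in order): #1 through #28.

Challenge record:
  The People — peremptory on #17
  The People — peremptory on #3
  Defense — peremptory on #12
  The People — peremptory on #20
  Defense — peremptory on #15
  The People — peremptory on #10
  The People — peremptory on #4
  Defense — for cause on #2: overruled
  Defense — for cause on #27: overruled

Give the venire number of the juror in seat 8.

Removed: #3, #4, #10, #12, #15, #17, #20. (#2, #27 stay — for-cause denied.)
Filling seats in venire order through position 8: #1, #2, #5, #6, #7, #8, #9, #11.
So seat 8 is #11.

11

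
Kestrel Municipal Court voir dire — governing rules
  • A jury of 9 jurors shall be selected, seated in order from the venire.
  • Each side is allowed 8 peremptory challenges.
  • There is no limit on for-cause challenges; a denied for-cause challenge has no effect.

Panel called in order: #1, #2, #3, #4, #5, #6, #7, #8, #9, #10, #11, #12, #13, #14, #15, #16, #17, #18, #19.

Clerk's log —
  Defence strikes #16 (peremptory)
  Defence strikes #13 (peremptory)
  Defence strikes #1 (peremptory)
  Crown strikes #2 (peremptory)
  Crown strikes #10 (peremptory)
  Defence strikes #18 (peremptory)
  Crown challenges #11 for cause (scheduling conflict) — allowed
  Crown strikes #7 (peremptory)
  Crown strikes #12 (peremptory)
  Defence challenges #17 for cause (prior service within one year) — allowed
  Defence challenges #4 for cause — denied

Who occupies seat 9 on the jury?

Removed: #1, #2, #7, #10, #11, #12, #13, #16, #17, #18. (#4 stays — for-cause denied.)
Filling seats in venire order through position 9: #3, #4, #5, #6, #8, #9, #14, #15, #19.
So seat 9 is #19.

19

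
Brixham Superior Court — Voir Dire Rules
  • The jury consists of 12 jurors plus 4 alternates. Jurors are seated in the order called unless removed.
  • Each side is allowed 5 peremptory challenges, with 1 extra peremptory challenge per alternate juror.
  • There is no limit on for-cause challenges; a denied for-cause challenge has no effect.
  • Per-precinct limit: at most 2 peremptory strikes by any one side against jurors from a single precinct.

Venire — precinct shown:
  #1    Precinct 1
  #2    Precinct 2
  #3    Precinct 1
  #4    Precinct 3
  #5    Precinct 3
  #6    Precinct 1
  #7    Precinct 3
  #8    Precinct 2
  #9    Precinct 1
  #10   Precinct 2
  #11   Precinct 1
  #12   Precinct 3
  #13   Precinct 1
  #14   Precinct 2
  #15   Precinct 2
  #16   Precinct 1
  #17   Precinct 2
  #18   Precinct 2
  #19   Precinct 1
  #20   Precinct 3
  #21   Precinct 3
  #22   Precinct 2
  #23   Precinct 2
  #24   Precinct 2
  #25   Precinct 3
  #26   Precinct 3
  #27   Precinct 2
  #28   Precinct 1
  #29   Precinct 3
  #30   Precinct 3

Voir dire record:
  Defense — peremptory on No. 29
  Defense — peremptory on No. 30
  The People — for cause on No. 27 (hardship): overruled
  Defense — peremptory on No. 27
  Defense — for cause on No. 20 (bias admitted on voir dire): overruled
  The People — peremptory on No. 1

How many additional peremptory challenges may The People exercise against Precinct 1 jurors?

1

The People peremptories so far: #1 — 1 of 9 used, 8 left overall.
Against Precinct 1: #1 — 1 used; per-precinct cap 2 leaves 1.
Binding limit: min(8, 1) = 1.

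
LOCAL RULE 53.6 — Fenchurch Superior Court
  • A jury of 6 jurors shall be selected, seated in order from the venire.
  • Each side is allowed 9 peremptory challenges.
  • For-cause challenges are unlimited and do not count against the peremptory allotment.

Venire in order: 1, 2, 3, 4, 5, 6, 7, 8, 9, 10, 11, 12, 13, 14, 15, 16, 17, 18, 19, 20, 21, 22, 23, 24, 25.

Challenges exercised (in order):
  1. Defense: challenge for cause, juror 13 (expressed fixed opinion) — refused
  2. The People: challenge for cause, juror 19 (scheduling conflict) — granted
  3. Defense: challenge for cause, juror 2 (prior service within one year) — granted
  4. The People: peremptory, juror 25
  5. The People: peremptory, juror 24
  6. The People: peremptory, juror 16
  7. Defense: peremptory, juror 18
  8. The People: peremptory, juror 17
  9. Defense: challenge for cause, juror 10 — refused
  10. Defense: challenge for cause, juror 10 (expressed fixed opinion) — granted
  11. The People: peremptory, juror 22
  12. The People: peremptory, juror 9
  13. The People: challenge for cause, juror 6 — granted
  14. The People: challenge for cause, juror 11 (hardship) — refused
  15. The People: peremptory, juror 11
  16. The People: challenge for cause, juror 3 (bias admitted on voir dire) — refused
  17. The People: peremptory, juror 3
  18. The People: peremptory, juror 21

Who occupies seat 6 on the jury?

Removed: #2, #3, #6, #9, #10, #11, #16, #17, #18, #19, #21, #22, #24, #25. (#13 stays — for-cause denied.)
Filling seats in venire order through position 6: #1, #4, #5, #7, #8, #12.
So seat 6 is #12.

12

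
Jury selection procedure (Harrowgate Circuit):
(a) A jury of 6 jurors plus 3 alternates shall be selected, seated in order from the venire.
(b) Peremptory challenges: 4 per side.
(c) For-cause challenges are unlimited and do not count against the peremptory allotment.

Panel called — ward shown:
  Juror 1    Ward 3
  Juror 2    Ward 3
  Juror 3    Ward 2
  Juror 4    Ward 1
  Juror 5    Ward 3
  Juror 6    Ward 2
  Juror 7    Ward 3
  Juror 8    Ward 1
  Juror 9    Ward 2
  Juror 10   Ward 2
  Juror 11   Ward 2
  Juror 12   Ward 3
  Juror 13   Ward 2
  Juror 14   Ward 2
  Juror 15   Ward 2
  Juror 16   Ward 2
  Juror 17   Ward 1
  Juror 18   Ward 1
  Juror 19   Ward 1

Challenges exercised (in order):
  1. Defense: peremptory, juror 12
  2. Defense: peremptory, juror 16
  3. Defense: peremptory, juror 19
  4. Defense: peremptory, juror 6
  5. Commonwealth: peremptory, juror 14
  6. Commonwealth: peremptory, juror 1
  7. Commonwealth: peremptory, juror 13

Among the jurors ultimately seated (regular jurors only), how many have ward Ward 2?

1

Removed: #1, #6, #12, #13, #14, #16, #19.
Seated jurors 1–6: #2, #3, #4, #5, #7, #8 (alternates #9, #10, #11 not counted).
Of those, in Ward 2: #3 → 1.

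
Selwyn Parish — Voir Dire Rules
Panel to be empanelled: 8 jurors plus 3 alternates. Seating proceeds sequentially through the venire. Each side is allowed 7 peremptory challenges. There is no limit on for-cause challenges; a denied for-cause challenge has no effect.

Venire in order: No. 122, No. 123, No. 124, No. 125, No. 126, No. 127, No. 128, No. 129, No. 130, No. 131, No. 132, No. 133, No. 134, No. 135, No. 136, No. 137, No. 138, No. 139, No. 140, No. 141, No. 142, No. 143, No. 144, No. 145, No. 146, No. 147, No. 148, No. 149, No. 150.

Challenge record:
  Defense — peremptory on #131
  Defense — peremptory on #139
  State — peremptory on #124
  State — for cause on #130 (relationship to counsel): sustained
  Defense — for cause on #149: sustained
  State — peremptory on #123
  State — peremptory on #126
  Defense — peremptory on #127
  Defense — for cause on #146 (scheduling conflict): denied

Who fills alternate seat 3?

Removed: #123, #124, #126, #127, #130, #131, #139, #149. (#146 stays — for-cause denied.)
Filling seats in venire order through position 11: #122, #125, #128, #129, #132, #133, #134, #135, #136, #137, #138.
So alternate 3 is #138.

138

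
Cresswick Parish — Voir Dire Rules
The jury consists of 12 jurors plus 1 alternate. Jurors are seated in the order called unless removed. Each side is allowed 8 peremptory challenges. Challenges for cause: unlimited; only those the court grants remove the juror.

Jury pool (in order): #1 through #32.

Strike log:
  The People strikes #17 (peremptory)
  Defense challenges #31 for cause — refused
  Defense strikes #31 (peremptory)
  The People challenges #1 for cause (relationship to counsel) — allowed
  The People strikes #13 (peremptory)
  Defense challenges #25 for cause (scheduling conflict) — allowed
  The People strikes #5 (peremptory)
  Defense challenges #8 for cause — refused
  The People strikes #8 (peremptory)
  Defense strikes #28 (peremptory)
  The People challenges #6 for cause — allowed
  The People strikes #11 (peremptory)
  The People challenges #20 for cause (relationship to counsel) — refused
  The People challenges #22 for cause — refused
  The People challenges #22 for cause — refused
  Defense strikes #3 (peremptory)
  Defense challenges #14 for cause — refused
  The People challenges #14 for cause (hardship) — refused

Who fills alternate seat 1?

21

Removed: #1, #3, #5, #6, #8, #11, #13, #17, #25, #28, #31. (#14, #20, #22 stay — for-cause denied.)
Seating in order: seats 1–12 → #2, #4, #7, #9, #10, #12, #14, #15, #16, #18, #19, #20; alternates → #21.
So alternate 1 is #21.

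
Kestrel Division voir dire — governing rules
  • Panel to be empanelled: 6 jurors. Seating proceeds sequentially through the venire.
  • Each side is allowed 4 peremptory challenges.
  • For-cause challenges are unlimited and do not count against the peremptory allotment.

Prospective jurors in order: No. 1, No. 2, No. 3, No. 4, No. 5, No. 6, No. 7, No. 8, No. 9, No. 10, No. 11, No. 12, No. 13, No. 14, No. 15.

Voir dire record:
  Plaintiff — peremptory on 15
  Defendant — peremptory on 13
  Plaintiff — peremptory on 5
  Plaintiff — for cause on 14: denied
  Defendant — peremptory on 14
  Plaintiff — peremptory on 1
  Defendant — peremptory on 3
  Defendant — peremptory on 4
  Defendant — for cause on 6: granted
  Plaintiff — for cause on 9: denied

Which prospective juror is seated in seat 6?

Removed: #1, #3, #4, #5, #6, #13, #14, #15. (#9 stays — for-cause denied.)
Seating in order: seats 1–6 → #2, #7, #8, #9, #10, #11.
So seat 6 is #11.

11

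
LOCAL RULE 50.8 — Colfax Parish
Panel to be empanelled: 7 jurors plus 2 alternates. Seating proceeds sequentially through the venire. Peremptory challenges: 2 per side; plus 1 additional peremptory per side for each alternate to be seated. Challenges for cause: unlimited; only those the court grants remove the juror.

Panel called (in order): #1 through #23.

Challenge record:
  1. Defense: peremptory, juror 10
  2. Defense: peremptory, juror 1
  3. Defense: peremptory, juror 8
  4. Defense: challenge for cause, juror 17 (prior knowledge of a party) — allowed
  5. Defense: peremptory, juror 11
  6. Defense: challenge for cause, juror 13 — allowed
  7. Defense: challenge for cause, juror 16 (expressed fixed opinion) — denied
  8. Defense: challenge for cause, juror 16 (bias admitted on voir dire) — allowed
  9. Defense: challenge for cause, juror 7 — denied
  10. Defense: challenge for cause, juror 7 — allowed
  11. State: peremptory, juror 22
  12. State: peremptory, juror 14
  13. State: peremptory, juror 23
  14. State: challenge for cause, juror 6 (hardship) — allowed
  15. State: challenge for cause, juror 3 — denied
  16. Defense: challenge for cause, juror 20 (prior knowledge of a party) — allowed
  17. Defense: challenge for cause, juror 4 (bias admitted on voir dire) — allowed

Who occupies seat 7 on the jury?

18

Removed: #1, #4, #6, #7, #8, #10, #11, #13, #14, #16, #17, #20, #22, #23. (#3 stays — for-cause denied.)
Seating in order: seats 1–7 → #2, #3, #5, #9, #12, #15, #18; alternates → #19, #21.
So seat 7 is #18.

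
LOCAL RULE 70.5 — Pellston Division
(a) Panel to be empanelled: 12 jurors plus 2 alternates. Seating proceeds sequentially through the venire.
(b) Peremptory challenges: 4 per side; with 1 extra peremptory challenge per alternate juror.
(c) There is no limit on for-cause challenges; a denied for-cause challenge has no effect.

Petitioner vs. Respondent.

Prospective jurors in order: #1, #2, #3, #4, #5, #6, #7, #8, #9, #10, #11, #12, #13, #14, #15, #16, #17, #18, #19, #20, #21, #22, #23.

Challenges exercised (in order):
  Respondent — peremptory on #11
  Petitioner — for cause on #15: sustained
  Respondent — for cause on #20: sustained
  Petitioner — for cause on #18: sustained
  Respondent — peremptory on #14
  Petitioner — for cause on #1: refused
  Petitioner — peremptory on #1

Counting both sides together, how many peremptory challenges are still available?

Petitioner allotment: 4 base + 1 × 2 alternates = 6. Respondent allotment: 4 base + 1 × 2 alternates = 6.
Petitioner peremptories used: #1 — 1 (for-cause on #15, #18, #1 don't count).
Respondent peremptories used: #11, #14 — 2 (the for-cause on #20 doesn't count).
Remaining: (6 − 1) + (6 − 2) = 9.

9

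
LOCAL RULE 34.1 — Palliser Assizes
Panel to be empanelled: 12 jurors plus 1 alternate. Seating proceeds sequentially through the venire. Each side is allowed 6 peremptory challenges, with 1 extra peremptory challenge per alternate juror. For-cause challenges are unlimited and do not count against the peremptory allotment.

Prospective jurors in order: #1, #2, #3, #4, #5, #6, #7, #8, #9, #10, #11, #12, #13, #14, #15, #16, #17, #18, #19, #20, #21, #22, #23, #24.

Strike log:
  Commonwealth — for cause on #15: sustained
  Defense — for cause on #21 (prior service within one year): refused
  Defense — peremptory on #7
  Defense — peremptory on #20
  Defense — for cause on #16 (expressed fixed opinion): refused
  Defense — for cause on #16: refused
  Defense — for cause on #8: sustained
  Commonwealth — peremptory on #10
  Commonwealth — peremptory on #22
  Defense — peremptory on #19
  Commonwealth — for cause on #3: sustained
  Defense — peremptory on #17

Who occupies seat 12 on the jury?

18

Removed: #3, #7, #8, #10, #15, #17, #19, #20, #22. (#16, #21 stay — for-cause denied.)
Filling seats in venire order through position 12: #1, #2, #4, #5, #6, #9, #11, #12, #13, #14, #16, #18.
So seat 12 is #18.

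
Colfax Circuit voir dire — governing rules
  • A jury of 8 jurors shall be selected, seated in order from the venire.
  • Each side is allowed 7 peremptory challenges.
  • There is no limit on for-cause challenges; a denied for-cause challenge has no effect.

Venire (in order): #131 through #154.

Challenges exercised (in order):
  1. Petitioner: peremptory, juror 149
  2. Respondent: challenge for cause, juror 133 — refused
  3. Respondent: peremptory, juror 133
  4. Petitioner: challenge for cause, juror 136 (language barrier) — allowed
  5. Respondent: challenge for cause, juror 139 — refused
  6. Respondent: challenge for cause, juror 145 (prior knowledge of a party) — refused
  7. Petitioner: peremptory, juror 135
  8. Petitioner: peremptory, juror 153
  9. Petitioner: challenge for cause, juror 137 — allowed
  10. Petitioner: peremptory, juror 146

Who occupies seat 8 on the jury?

142

Removed: #133, #135, #136, #137, #146, #149, #153. (#139, #145 stay — for-cause denied.)
Seating in order: seats 1–8 → #131, #132, #134, #138, #139, #140, #141, #142.
So seat 8 is #142.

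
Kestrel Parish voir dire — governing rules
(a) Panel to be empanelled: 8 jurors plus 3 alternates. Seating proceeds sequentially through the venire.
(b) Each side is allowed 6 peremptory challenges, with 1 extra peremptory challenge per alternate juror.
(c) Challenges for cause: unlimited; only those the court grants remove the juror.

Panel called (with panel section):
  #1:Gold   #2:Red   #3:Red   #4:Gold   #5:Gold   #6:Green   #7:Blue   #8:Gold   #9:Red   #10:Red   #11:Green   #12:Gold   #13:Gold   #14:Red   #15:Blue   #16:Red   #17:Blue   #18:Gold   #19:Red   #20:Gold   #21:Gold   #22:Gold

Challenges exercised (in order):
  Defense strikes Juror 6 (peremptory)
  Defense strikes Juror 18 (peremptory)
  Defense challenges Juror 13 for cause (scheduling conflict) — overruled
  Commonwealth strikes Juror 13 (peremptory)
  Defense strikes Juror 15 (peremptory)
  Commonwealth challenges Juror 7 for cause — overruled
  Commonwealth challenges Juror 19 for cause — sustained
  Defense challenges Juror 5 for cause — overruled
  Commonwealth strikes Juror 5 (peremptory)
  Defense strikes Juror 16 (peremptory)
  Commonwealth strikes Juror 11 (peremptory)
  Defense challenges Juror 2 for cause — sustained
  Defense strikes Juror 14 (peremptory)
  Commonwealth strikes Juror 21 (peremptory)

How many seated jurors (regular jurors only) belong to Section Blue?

Removed: #2, #5, #6, #11, #13, #14, #15, #16, #18, #19, #21.
Seated jurors 1–8: #1, #3, #4, #7, #8, #9, #10, #12 (alternates #17, #20, #22 not counted).
Of those, in Section Blue: #7 → 1.

1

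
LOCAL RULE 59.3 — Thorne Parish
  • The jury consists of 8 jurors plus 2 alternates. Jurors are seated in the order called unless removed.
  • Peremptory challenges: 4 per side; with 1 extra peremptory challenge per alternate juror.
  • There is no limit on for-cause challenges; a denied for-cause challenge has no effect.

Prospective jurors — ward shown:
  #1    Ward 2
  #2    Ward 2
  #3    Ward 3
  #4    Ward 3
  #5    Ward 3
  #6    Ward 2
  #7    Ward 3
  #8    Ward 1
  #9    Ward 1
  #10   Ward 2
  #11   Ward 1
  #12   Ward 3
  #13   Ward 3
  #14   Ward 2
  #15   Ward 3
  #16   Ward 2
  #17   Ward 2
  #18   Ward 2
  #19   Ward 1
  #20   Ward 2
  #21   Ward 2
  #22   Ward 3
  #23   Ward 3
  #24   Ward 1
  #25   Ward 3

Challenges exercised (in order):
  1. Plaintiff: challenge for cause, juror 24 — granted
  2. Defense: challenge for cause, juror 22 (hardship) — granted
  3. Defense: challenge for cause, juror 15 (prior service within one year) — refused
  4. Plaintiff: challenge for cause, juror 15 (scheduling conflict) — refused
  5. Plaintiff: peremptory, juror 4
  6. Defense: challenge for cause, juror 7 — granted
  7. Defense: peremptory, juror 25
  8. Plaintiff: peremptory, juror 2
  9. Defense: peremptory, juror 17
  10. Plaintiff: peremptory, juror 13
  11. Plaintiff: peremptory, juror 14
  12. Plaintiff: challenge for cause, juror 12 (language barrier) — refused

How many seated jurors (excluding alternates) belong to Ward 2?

3

Removed: #2, #4, #7, #13, #14, #17, #22, #24, #25.
Seated jurors 1–8: #1, #3, #5, #6, #8, #9, #10, #11 (alternates #12, #15 not counted).
Of those, in Ward 2: #1, #6, #10 → 3.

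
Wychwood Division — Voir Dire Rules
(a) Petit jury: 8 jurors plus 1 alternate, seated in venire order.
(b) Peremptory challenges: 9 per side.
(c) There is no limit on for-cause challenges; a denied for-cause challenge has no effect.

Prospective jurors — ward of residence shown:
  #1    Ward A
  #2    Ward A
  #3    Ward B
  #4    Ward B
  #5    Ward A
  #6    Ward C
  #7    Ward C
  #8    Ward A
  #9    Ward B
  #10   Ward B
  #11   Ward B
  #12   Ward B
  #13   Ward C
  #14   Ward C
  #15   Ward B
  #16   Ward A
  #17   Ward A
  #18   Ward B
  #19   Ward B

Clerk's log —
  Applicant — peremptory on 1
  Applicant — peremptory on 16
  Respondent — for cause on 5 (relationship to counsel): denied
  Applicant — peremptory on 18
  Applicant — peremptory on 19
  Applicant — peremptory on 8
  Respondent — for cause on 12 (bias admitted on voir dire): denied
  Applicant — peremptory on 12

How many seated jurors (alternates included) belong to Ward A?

Removed: #1, #8, #12, #16, #18, #19.
Seated (9 incl. alternates): #2, #3, #4, #5, #6, #7, #9, #10, #11.
Of those, in Ward A: #2, #5 → 2.

2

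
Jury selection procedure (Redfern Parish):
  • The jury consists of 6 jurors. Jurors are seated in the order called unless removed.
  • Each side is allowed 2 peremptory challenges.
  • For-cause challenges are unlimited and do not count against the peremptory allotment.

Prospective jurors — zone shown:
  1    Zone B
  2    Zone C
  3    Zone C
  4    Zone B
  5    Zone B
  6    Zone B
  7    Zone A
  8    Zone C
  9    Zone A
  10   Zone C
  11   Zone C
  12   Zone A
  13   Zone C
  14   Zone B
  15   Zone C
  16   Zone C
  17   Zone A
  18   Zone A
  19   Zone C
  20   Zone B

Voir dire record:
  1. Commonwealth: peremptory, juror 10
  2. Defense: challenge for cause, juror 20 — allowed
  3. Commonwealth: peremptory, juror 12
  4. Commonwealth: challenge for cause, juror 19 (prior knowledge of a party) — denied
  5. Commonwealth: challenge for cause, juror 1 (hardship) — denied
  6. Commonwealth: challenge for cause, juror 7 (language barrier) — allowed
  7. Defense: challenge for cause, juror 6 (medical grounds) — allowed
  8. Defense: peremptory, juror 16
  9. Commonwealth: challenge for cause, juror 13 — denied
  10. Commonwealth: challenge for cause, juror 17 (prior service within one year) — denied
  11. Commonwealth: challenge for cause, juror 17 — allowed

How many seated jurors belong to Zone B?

Removed: #6, #7, #10, #12, #16, #17, #20.
Seated jurors 1–6: #1, #2, #3, #4, #5, #8.
Of those, in Zone B: #1, #4, #5 → 3.

3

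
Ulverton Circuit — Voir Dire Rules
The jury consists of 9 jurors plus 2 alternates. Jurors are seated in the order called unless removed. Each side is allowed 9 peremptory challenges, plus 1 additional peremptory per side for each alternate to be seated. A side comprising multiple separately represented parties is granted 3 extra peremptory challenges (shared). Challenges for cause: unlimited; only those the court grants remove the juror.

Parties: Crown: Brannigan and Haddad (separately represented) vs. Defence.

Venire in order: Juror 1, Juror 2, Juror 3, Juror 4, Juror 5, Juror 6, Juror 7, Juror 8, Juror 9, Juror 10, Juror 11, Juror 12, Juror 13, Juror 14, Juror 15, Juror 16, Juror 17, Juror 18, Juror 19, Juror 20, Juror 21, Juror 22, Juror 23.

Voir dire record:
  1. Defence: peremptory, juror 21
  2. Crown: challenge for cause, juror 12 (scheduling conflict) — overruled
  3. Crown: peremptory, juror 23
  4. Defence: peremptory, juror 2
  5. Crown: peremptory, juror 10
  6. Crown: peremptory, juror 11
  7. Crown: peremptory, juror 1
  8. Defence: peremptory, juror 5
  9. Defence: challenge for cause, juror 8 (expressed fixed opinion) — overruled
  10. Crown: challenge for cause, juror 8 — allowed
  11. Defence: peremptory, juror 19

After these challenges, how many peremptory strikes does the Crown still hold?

Crown allotment: 9 base + 1 × 2 alternates + 3 multi-party = 14.
Crown peremptories used: #23, #10, #11, #1 — 4 (for-cause on #12, #8 don't count).
Remaining: 14 − 4 = 10.

10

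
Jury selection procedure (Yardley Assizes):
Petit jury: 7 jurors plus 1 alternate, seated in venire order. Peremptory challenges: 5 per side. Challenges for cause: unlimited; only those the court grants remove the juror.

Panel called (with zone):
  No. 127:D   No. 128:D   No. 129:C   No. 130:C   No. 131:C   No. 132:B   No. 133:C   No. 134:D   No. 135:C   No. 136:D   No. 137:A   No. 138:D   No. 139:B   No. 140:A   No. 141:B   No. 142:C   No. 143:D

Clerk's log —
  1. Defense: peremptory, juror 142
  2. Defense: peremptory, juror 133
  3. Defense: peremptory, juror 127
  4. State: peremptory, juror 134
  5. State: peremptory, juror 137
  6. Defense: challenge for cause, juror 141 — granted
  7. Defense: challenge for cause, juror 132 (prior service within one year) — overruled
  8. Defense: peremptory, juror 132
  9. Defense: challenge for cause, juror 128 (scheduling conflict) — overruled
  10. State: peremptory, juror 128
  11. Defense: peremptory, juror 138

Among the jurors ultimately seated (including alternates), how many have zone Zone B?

1

Removed: #127, #128, #132, #133, #134, #137, #138, #141, #142.
Seated (8 incl. alternates): #129, #130, #131, #135, #136, #139, #140, #143.
Of those, in Zone B: #139 → 1.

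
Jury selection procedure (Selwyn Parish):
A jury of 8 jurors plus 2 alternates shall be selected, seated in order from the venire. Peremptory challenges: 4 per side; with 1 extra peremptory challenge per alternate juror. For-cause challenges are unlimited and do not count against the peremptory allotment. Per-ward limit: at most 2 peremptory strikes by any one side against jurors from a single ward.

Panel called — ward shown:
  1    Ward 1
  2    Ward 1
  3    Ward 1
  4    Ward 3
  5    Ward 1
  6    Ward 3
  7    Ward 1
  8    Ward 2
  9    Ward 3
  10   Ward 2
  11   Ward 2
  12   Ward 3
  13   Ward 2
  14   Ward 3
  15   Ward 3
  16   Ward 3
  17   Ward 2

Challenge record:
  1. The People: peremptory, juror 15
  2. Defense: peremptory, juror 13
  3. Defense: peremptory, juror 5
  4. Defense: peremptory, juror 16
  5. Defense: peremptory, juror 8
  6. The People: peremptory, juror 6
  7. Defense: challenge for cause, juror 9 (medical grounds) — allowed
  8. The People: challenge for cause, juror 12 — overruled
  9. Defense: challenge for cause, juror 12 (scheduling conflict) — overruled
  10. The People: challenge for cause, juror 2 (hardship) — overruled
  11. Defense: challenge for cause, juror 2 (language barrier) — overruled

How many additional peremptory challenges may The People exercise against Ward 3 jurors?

0

The People peremptories so far: #15, #6 — 2 of 6 used, 4 left overall.
Against Ward 3: #15, #6 — 2 used; per-ward cap 2 leaves 0.
Binding limit: min(4, 0) = 0.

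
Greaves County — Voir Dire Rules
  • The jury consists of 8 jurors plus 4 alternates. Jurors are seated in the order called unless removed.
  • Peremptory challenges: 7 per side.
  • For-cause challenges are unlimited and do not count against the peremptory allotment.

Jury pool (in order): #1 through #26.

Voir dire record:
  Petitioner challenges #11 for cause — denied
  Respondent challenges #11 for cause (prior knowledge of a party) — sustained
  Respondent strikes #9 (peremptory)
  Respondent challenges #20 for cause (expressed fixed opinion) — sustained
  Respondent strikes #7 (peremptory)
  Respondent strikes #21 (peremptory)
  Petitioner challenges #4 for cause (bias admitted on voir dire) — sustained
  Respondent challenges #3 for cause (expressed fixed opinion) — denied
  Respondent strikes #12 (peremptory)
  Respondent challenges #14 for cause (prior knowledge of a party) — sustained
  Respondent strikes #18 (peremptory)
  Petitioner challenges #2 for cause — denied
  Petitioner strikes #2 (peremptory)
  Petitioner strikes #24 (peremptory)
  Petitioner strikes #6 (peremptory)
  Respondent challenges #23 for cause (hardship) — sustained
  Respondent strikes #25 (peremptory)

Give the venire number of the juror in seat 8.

Removed: #2, #4, #6, #7, #9, #11, #12, #14, #18, #20, #21, #23, #24, #25. (#3 stays — for-cause denied.)
Seating in order: seats 1–8 → #1, #3, #5, #8, #10, #13, #15, #16; alternates → #17, #19, #22, #26.
So seat 8 is #16.

16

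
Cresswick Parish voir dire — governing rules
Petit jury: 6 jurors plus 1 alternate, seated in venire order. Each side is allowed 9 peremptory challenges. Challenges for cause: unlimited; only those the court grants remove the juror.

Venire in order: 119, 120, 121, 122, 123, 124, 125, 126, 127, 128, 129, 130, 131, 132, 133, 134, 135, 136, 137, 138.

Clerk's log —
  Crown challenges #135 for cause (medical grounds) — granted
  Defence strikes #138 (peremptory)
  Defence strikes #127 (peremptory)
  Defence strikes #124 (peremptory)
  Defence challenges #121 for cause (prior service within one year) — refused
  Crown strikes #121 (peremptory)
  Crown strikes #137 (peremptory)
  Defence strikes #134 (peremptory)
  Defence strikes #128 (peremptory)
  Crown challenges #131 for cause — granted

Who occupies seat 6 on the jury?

126

Removed: #121, #124, #127, #128, #131, #134, #135, #137, #138.
Seating in order: seats 1–6 → #119, #120, #122, #123, #125, #126; alternates → #129.
So seat 6 is #126.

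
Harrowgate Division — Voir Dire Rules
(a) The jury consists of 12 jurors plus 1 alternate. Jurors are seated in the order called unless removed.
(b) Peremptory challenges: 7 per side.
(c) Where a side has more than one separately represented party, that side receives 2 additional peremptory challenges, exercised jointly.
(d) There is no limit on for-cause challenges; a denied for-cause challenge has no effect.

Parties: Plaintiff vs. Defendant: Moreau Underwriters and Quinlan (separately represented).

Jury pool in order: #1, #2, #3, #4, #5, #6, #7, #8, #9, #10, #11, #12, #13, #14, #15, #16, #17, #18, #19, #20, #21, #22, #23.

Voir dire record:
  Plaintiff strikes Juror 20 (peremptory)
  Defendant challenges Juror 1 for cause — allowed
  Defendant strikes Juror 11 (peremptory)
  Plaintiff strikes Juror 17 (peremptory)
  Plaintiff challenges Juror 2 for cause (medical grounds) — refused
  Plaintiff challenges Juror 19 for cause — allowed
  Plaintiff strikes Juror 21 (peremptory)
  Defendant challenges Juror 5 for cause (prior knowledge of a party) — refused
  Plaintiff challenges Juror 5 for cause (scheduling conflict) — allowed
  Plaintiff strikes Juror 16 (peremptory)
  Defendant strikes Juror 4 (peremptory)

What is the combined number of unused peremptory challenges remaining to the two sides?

10

Plaintiff allotment: 7. Defendant allotment: 7 base + 2 multi-party = 9.
Plaintiff peremptories used: #20, #17, #21, #16 — 4 (for-cause on #2, #19, #5 don't count).
Defendant peremptories used: #11, #4 — 2 (for-cause on #1, #5 don't count).
Remaining: (7 − 4) + (9 − 2) = 10.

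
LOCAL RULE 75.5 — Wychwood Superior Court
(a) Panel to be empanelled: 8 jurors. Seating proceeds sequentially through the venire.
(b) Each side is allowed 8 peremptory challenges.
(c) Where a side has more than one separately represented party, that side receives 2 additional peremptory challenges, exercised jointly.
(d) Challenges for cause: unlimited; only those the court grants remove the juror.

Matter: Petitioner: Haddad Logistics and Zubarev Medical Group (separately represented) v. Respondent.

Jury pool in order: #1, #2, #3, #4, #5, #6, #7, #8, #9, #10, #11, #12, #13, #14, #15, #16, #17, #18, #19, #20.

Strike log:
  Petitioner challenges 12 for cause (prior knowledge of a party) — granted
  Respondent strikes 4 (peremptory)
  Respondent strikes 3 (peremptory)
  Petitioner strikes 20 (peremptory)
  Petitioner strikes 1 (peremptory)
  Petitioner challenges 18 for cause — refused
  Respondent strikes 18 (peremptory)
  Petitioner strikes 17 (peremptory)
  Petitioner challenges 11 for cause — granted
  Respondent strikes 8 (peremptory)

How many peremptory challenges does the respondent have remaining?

4

Respondent allotment: 8.
Respondent peremptories used: #4, #3, #18, #8 — 4.
Remaining: 8 − 4 = 4.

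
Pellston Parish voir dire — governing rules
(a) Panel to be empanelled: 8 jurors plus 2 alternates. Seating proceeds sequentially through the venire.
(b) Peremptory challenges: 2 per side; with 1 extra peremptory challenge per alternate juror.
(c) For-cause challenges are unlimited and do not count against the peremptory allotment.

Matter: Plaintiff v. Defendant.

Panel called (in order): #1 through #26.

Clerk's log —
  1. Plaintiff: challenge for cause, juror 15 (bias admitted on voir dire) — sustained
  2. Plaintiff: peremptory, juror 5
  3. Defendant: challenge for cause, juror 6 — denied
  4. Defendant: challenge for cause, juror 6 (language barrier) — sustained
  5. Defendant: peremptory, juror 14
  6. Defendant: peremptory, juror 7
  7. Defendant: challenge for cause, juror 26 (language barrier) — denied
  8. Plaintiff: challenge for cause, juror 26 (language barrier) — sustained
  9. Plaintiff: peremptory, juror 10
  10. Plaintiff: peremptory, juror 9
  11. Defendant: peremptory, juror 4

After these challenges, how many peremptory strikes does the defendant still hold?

Defendant allotment: 2 base + 1 × 2 alternates = 4.
Defendant peremptories used: #14, #7, #4 — 3 (for-cause on #6, #6, #26 don't count).
Remaining: 4 − 3 = 1.

1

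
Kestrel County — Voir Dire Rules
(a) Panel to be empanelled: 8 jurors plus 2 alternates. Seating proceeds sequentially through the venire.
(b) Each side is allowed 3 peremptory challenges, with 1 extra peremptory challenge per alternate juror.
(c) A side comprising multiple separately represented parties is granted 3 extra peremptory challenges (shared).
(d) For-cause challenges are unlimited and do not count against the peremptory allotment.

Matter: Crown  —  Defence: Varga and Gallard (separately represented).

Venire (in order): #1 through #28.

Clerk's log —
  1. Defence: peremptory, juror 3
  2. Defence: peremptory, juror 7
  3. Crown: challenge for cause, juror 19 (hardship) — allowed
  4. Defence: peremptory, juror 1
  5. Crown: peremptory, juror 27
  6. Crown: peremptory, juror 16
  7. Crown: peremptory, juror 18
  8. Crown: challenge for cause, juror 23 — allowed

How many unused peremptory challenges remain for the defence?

5

Defence allotment: 3 base + 1 × 2 alternates + 3 multi-party = 8.
Defence peremptories used: #3, #7, #1 — 3.
Remaining: 8 − 3 = 5.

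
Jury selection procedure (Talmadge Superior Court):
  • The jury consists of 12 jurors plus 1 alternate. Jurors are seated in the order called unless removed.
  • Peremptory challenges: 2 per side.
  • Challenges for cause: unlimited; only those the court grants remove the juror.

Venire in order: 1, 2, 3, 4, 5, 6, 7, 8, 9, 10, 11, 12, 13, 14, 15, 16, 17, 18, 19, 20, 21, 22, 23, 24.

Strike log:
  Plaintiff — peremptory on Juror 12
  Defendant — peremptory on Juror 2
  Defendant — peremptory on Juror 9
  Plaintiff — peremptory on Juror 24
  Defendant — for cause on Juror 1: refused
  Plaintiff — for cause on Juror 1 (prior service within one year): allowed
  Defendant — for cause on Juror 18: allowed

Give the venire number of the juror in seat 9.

13

Removed: #1, #2, #9, #12, #18, #24.
Seating in order: seats 1–12 → #3, #4, #5, #6, #7, #8, #10, #11, #13, #14, #15, #16; alternates → #17.
So seat 9 is #13.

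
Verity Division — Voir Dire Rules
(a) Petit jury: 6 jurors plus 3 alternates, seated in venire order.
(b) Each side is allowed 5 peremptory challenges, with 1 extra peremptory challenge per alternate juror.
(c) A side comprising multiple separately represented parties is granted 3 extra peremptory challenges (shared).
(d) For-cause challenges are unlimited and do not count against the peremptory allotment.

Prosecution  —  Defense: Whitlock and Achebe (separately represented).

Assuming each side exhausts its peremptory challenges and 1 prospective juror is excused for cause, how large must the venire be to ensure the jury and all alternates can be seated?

Seats to fill: 6 + 3 alternates = 9.
Peremptories — Prosecution: 5 + 1×3 = 8; Defense: 5 + 1×3 + 3 = 11; total 19.
For-cause removals: 1.
Minimum venire: 9 + 19 + 1 = 29.

29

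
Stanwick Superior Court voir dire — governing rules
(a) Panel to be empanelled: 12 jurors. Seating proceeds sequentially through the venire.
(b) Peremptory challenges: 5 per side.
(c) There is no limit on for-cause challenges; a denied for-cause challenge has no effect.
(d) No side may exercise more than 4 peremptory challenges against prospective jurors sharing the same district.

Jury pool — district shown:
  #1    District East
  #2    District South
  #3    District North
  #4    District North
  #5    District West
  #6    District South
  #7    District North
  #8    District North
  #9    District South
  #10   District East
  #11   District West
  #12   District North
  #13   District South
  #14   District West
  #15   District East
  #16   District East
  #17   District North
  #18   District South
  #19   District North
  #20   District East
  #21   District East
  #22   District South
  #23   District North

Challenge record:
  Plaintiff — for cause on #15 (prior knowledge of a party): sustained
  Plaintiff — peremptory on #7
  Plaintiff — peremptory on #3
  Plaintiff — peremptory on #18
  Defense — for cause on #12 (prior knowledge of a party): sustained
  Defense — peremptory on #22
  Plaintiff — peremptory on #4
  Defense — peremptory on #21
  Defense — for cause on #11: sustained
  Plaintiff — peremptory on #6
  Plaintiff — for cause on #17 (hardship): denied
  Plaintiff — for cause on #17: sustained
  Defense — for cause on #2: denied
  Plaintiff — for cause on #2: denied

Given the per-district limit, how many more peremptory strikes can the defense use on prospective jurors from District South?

Defense peremptories so far: #22, #21 — 2 of 5 used, 3 left overall.
Against District South: #22 — 1 used; per-district cap 4 leaves 3.
Binding limit: min(3, 3) = 3.

3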